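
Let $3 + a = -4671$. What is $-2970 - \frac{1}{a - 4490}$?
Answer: $- \frac{27217079}{9164} \approx -2970.0$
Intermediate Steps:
$a = -4674$ ($a = -3 - 4671 = -4674$)
$-2970 - \frac{1}{a - 4490} = -2970 - \frac{1}{-4674 - 4490} = -2970 - \frac{1}{-9164} = -2970 - - \frac{1}{9164} = -2970 + \frac{1}{9164} = - \frac{27217079}{9164}$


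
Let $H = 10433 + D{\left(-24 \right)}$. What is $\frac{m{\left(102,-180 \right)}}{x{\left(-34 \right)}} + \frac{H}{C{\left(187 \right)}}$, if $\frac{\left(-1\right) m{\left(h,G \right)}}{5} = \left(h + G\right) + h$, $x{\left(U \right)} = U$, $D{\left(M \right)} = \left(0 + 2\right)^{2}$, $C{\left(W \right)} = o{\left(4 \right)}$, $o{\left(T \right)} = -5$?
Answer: $- \frac{177129}{85} \approx -2083.9$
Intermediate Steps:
$C{\left(W \right)} = -5$
$D{\left(M \right)} = 4$ ($D{\left(M \right)} = 2^{2} = 4$)
$m{\left(h,G \right)} = - 10 h - 5 G$ ($m{\left(h,G \right)} = - 5 \left(\left(h + G\right) + h\right) = - 5 \left(\left(G + h\right) + h\right) = - 5 \left(G + 2 h\right) = - 10 h - 5 G$)
$H = 10437$ ($H = 10433 + 4 = 10437$)
$\frac{m{\left(102,-180 \right)}}{x{\left(-34 \right)}} + \frac{H}{C{\left(187 \right)}} = \frac{\left(-10\right) 102 - -900}{-34} + \frac{10437}{-5} = \left(-1020 + 900\right) \left(- \frac{1}{34}\right) + 10437 \left(- \frac{1}{5}\right) = \left(-120\right) \left(- \frac{1}{34}\right) - \frac{10437}{5} = \frac{60}{17} - \frac{10437}{5} = - \frac{177129}{85}$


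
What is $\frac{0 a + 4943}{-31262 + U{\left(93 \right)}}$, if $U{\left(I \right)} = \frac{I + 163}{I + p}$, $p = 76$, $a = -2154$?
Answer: $- \frac{835367}{5283022} \approx -0.15812$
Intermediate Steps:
$U{\left(I \right)} = \frac{163 + I}{76 + I}$ ($U{\left(I \right)} = \frac{I + 163}{I + 76} = \frac{163 + I}{76 + I}$)
$\frac{0 a + 4943}{-31262 + U{\left(93 \right)}} = \frac{0 \left(-2154\right) + 4943}{-31262 + \frac{163 + 93}{76 + 93}} = \frac{0 + 4943}{-31262 + \frac{1}{169} \cdot 256} = \frac{4943}{-31262 + \frac{1}{169} \cdot 256} = \frac{4943}{-31262 + \frac{256}{169}} = \frac{4943}{- \frac{5283022}{169}} = 4943 \left(- \frac{169}{5283022}\right) = - \frac{835367}{5283022}$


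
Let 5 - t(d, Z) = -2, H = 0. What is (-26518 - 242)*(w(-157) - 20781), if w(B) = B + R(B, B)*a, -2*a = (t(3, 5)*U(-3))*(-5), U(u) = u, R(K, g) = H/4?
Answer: 560300880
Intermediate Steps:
R(K, g) = 0 (R(K, g) = 0/4 = 0*(1/4) = 0)
t(d, Z) = 7 (t(d, Z) = 5 - 1*(-2) = 5 + 2 = 7)
a = -105/2 (a = -7*(-3)*(-5)/2 = -(-21)*(-5)/2 = -1/2*105 = -105/2 ≈ -52.500)
w(B) = B (w(B) = B + 0*(-105/2) = B + 0 = B)
(-26518 - 242)*(w(-157) - 20781) = (-26518 - 242)*(-157 - 20781) = -26760*(-20938) = 560300880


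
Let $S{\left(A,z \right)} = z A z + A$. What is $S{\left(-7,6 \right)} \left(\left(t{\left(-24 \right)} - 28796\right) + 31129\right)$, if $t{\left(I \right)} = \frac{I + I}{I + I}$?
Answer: $-604506$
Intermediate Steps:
$t{\left(I \right)} = 1$ ($t{\left(I \right)} = \frac{2 I}{2 I} = 2 I \frac{1}{2 I} = 1$)
$S{\left(A,z \right)} = A + A z^{2}$ ($S{\left(A,z \right)} = A z z + A = A z^{2} + A = A + A z^{2}$)
$S{\left(-7,6 \right)} \left(\left(t{\left(-24 \right)} - 28796\right) + 31129\right) = - 7 \left(1 + 6^{2}\right) \left(\left(1 - 28796\right) + 31129\right) = - 7 \left(1 + 36\right) \left(-28795 + 31129\right) = \left(-7\right) 37 \cdot 2334 = \left(-259\right) 2334 = -604506$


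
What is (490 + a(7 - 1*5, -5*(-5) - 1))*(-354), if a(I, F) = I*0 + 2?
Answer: -174168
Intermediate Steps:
a(I, F) = 2 (a(I, F) = 0 + 2 = 2)
(490 + a(7 - 1*5, -5*(-5) - 1))*(-354) = (490 + 2)*(-354) = 492*(-354) = -174168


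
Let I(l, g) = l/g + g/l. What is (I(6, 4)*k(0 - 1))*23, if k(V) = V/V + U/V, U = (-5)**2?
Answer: -1196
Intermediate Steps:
U = 25
I(l, g) = g/l + l/g
k(V) = 1 + 25/V (k(V) = V/V + 25/V = 1 + 25/V)
(I(6, 4)*k(0 - 1))*23 = ((4/6 + 6/4)*((25 + (0 - 1))/(0 - 1)))*23 = ((4*(1/6) + 6*(1/4))*((25 - 1)/(-1)))*23 = ((2/3 + 3/2)*(-1*24))*23 = ((13/6)*(-24))*23 = -52*23 = -1196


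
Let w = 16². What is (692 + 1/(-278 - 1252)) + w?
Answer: 1450439/1530 ≈ 948.00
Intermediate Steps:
w = 256
(692 + 1/(-278 - 1252)) + w = (692 + 1/(-278 - 1252)) + 256 = (692 + 1/(-1530)) + 256 = (692 - 1/1530) + 256 = 1058759/1530 + 256 = 1450439/1530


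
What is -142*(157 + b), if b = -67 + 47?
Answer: -19454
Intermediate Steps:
b = -20
-142*(157 + b) = -142*(157 - 20) = -142*137 = -19454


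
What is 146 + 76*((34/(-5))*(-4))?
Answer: 11066/5 ≈ 2213.2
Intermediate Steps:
146 + 76*((34/(-5))*(-4)) = 146 + 76*((34*(-⅕))*(-4)) = 146 + 76*(-34/5*(-4)) = 146 + 76*(136/5) = 146 + 10336/5 = 11066/5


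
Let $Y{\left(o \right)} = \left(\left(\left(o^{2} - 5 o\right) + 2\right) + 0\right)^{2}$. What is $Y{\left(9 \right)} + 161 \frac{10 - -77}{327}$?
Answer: $\frac{162065}{109} \approx 1486.8$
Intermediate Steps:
$Y{\left(o \right)} = \left(2 + o^{2} - 5 o\right)^{2}$ ($Y{\left(o \right)} = \left(\left(2 + o^{2} - 5 o\right) + 0\right)^{2} = \left(2 + o^{2} - 5 o\right)^{2}$)
$Y{\left(9 \right)} + 161 \frac{10 - -77}{327} = \left(2 + 9^{2} - 45\right)^{2} + 161 \frac{10 - -77}{327} = \left(2 + 81 - 45\right)^{2} + 161 \left(10 + 77\right) \frac{1}{327} = 38^{2} + 161 \cdot 87 \cdot \frac{1}{327} = 1444 + 161 \cdot \frac{29}{109} = 1444 + \frac{4669}{109} = \frac{162065}{109}$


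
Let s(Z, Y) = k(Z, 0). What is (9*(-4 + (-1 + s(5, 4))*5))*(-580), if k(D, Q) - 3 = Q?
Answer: -31320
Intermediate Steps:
k(D, Q) = 3 + Q
s(Z, Y) = 3 (s(Z, Y) = 3 + 0 = 3)
(9*(-4 + (-1 + s(5, 4))*5))*(-580) = (9*(-4 + (-1 + 3)*5))*(-580) = (9*(-4 + 2*5))*(-580) = (9*(-4 + 10))*(-580) = (9*6)*(-580) = 54*(-580) = -31320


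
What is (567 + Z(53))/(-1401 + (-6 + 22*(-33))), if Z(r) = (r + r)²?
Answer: -11803/2133 ≈ -5.5335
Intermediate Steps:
Z(r) = 4*r² (Z(r) = (2*r)² = 4*r²)
(567 + Z(53))/(-1401 + (-6 + 22*(-33))) = (567 + 4*53²)/(-1401 + (-6 + 22*(-33))) = (567 + 4*2809)/(-1401 + (-6 - 726)) = (567 + 11236)/(-1401 - 732) = 11803/(-2133) = 11803*(-1/2133) = -11803/2133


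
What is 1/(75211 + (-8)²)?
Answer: 1/75275 ≈ 1.3285e-5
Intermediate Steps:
1/(75211 + (-8)²) = 1/(75211 + 64) = 1/75275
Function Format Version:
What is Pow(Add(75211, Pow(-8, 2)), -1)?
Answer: Rational(1, 75275) ≈ 1.3285e-5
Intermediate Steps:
Pow(Add(75211, Pow(-8, 2)), -1) = Pow(Add(75211, 64), -1) = Pow(75275, -1) = Rational(1, 75275)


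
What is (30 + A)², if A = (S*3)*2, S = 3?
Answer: 2304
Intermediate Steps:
A = 18 (A = (3*3)*2 = 9*2 = 18)
(30 + A)² = (30 + 18)² = 48² = 2304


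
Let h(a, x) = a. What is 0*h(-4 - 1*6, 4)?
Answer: 0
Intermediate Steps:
0*h(-4 - 1*6, 4) = 0*(-4 - 1*6) = 0*(-4 - 6) = 0*(-10) = 0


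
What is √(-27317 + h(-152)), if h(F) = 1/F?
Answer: I*√157783030/76 ≈ 165.28*I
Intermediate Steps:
√(-27317 + h(-152)) = √(-27317 + 1/(-152)) = √(-27317 - 1/152) = √(-4152185/152) = I*√157783030/76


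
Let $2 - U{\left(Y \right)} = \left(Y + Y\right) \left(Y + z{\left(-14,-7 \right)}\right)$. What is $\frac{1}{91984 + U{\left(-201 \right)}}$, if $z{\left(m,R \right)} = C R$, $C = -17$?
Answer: $\frac{1}{59022} \approx 1.6943 \cdot 10^{-5}$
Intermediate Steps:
$z{\left(m,R \right)} = - 17 R$
$U{\left(Y \right)} = 2 - 2 Y \left(119 + Y\right)$ ($U{\left(Y \right)} = 2 - \left(Y + Y\right) \left(Y - -119\right) = 2 - 2 Y \left(Y + 119\right) = 2 - 2 Y \left(119 + Y\right)$)
$\frac{1}{91984 + U{\left(-201 \right)}} = \frac{1}{91984 - \left(-47840 + 80802\right)} = \frac{1}{91984 + \left(2 + 47838 - 80802\right)} = \frac{1}{91984 - 32962} = \frac{1}{59022}$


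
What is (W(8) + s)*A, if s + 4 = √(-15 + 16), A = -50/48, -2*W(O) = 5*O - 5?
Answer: 1025/48 ≈ 21.354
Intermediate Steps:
W(O) = 5/2 - 5*O/2 (W(O) = -(5*O - 5)/2 = -(-5 + 5*O)/2 = 5/2 - 5*O/2)
A = -25/24 (A = -50*1/48 = -25/24 ≈ -1.0417)
s = -3 (s = -4 + √(-15 + 16) = -4 + √1 = -4 + 1 = -3)
(W(8) + s)*A = ((5/2 - 5/2*8) - 3)*(-25/24) = ((5/2 - 20) - 3)*(-25/24) = (-35/2 - 3)*(-25/24) = -41/2*(-25/24) = 1025/48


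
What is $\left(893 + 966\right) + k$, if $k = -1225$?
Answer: $634$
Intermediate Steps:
$\left(893 + 966\right) + k = \left(893 + 966\right) - 1225 = 1859 - 1225 = 634$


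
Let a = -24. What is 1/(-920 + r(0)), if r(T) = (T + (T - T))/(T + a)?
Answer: -1/920 ≈ -0.0010870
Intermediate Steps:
r(T) = T/(-24 + T) (r(T) = (T + (T - T))/(T - 24) = (T + 0)/(-24 + T) = T/(-24 + T))
1/(-920 + r(0)) = 1/(-920 + 0/(-24 + 0)) = 1/(-920 + 0/(-24)) = 1/(-920 + 0*(-1/24)) = 1/(-920 + 0) = 1/(-920) = -1/920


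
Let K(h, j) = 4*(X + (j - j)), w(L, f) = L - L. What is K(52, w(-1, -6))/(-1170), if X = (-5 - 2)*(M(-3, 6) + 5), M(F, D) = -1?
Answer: 56/585 ≈ 0.095726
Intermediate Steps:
w(L, f) = 0
X = -28 (X = (-5 - 2)*(-1 + 5) = -7*4 = -28)
K(h, j) = -112 (K(h, j) = 4*(-28 + (j - j)) = 4*(-28 + 0) = 4*(-28) = -112)
K(52, w(-1, -6))/(-1170) = -112/(-1170) = -112*(-1/1170) = 56/585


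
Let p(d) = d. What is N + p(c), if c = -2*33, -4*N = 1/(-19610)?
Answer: -5177039/78440 ≈ -66.000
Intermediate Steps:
N = 1/78440 (N = -¼/(-19610) = -¼*(-1/19610) = 1/78440 ≈ 1.2749e-5)
c = -66
N + p(c) = 1/78440 - 66 = -5177039/78440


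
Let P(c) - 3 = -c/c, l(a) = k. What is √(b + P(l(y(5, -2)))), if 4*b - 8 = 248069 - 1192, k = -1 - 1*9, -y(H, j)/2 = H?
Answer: √246893/2 ≈ 248.44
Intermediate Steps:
y(H, j) = -2*H
k = -10 (k = -1 - 9 = -10)
l(a) = -10
P(c) = 2 (P(c) = 3 - c/c = 3 - 1*1 = 3 - 1 = 2)
b = 246885/4 (b = 2 + (248069 - 1192)/4 = 2 + (¼)*246877 = 2 + 246877/4 = 246885/4 ≈ 61721.)
√(b + P(l(y(5, -2)))) = √(246885/4 + 2) = √(246893/4) = √246893/2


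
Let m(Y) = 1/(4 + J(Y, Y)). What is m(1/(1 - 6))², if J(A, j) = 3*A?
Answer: 25/289 ≈ 0.086505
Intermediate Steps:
m(Y) = 1/(4 + 3*Y)
m(1/(1 - 6))² = (1/(4 + 3/(1 - 6)))² = (1/(4 + 3/(-5)))² = (1/(4 + 3*(-⅕)))² = (1/(4 - ⅗))² = (1/(17/5))² = (5/17)² = 25/289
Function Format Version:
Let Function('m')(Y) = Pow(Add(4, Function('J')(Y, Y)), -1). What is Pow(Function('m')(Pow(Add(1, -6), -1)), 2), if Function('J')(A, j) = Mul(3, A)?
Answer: Rational(25, 289) ≈ 0.086505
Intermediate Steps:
Function('m')(Y) = Pow(Add(4, Mul(3, Y)), -1)
Pow(Function('m')(Pow(Add(1, -6), -1)), 2) = Pow(Pow(Add(4, Mul(3, Pow(Add(1, -6), -1))), -1), 2) = Pow(Pow(Add(4, Mul(3, Pow(-5, -1))), -1), 2) = Pow(Pow(Add(4, Mul(3, Rational(-1, 5))), -1), 2) = Pow(Pow(Add(4, Rational(-3, 5)), -1), 2) = Pow(Pow(Rational(17, 5), -1), 2) = Pow(Rational(5, 17), 2) = Rational(25, 289)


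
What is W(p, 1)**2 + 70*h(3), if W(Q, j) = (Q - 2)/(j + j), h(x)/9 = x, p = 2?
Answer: 1890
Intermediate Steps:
h(x) = 9*x
W(Q, j) = (-2 + Q)/(2*j) (W(Q, j) = (-2 + Q)/((2*j)) = (-2 + Q)*(1/(2*j)) = (-2 + Q)/(2*j))
W(p, 1)**2 + 70*h(3) = ((1/2)*(-2 + 2)/1)**2 + 70*(9*3) = ((1/2)*1*0)**2 + 70*27 = 0**2 + 1890 = 0 + 1890 = 1890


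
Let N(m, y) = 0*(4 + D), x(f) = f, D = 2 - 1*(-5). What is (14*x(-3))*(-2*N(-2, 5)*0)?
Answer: 0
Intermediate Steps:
D = 7 (D = 2 + 5 = 7)
N(m, y) = 0 (N(m, y) = 0*(4 + 7) = 0*11 = 0)
(14*x(-3))*(-2*N(-2, 5)*0) = (14*(-3))*(-2*0*0) = -0*0 = -42*0 = 0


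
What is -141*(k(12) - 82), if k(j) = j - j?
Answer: 11562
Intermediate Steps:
k(j) = 0
-141*(k(12) - 82) = -141*(0 - 82) = -141*(-82) = 11562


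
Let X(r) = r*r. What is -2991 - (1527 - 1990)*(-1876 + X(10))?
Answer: -825279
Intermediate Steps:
X(r) = r²
-2991 - (1527 - 1990)*(-1876 + X(10)) = -2991 - (1527 - 1990)*(-1876 + 10²) = -2991 - (-463)*(-1876 + 100) = -2991 - (-463)*(-1776) = -2991 - 1*822288 = -2991 - 822288 = -825279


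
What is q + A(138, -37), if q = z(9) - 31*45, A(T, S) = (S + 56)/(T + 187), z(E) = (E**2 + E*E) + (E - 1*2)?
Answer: -398431/325 ≈ -1225.9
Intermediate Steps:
z(E) = -2 + E + 2*E**2 (z(E) = (E**2 + E**2) + (E - 2) = 2*E**2 + (-2 + E) = -2 + E + 2*E**2)
A(T, S) = (56 + S)/(187 + T)
q = -1226 (q = (-2 + 9 + 2*9**2) - 31*45 = (-2 + 9 + 2*81) - 1395 = (-2 + 9 + 162) - 1395 = 169 - 1395 = -1226)
q + A(138, -37) = -1226 + (56 - 37)/(187 + 138) = -1226 + 19/325 = -398431/325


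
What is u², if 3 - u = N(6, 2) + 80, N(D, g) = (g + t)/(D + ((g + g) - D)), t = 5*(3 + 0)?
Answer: 105625/16 ≈ 6601.6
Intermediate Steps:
t = 15 (t = 5*3 = 15)
N(D, g) = (15 + g)/(2*g) (N(D, g) = (g + 15)/(D + ((g + g) - D)) = (15 + g)/(D + (2*g - D)) = (15 + g)/(D + (-D + 2*g)) = (15 + g)/((2*g)) = (15 + g)*(1/(2*g)) = (15 + g)/(2*g))
u = -325/4 (u = 3 - ((½)*(15 + 2)/2 + 80) = 3 - ((½)*(½)*17 + 80) = 3 - (17/4 + 80) = 3 - 1*337/4 = 3 - 337/4 = -325/4 ≈ -81.250)
u² = (-325/4)² = 105625/16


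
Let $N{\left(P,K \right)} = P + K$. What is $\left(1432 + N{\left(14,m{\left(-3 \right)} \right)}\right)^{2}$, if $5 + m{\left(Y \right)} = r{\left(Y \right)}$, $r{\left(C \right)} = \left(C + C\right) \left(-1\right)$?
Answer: $2093809$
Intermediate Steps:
$r{\left(C \right)} = - 2 C$ ($r{\left(C \right)} = 2 C \left(-1\right) = - 2 C$)
$m{\left(Y \right)} = -5 - 2 Y$
$N{\left(P,K \right)} = K + P$
$\left(1432 + N{\left(14,m{\left(-3 \right)} \right)}\right)^{2} = \left(1432 + \left(\left(-5 - -6\right) + 14\right)\right)^{2} = \left(1432 + \left(\left(-5 + 6\right) + 14\right)\right)^{2} = \left(1432 + \left(1 + 14\right)\right)^{2} = \left(1432 + 15\right)^{2} = 1447^{2} = 2093809$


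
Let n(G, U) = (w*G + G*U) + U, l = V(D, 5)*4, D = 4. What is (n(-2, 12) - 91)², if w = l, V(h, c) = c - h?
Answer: 12321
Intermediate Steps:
l = 4 (l = (5 - 1*4)*4 = (5 - 4)*4 = 1*4 = 4)
w = 4
n(G, U) = U + 4*G + G*U (n(G, U) = (4*G + G*U) + U = U + 4*G + G*U)
(n(-2, 12) - 91)² = ((12 + 4*(-2) - 2*12) - 91)² = ((12 - 8 - 24) - 91)² = (-20 - 91)² = (-111)² = 12321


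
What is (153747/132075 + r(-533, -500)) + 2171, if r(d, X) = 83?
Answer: 33094533/14675 ≈ 2255.2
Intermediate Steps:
(153747/132075 + r(-533, -500)) + 2171 = (153747/132075 + 83) + 2171 = (153747*(1/132075) + 83) + 2171 = (17083/14675 + 83) + 2171 = 1235108/14675 + 2171 = 33094533/14675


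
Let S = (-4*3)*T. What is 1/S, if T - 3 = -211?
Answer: 1/2496 ≈ 0.00040064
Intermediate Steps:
T = -208 (T = 3 - 211 = -208)
S = 2496 (S = -4*3*(-208) = -12*(-208) = 2496)
1/S = 1/2496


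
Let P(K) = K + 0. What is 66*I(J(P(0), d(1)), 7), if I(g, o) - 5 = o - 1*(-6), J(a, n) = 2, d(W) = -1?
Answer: 1188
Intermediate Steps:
P(K) = K
I(g, o) = 11 + o (I(g, o) = 5 + (o - 1*(-6)) = 5 + (o + 6) = 5 + (6 + o) = 11 + o)
66*I(J(P(0), d(1)), 7) = 66*(11 + 7) = 66*18 = 1188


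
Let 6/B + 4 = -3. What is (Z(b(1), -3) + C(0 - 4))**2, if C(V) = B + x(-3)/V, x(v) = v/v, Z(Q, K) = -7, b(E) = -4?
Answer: 51529/784 ≈ 65.726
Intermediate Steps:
B = -6/7 (B = 6/(-4 - 3) = 6/(-7) = 6*(-1/7) = -6/7 ≈ -0.85714)
x(v) = 1
C(V) = -6/7 + 1/V
(Z(b(1), -3) + C(0 - 4))**2 = (-7 + (-6/7 + 1/(0 - 4)))**2 = (-7 + (-6/7 + 1/(-4)))**2 = (-7 + (-6/7 - 1/4))**2 = (-7 - 31/28)**2 = (-227/28)**2 = 51529/784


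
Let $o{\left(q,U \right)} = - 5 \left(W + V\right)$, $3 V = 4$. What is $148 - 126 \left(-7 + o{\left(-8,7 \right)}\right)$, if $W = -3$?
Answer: $-20$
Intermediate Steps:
$V = \frac{4}{3}$ ($V = \frac{1}{3} \cdot 4 = \frac{4}{3} \approx 1.3333$)
$o{\left(q,U \right)} = \frac{25}{3}$ ($o{\left(q,U \right)} = - 5 \left(-3 + \frac{4}{3}\right) = \left(-5\right) \left(- \frac{5}{3}\right) = \frac{25}{3}$)
$148 - 126 \left(-7 + o{\left(-8,7 \right)}\right) = 148 - 126 \left(-7 + \frac{25}{3}\right) = 148 - 168 = -20$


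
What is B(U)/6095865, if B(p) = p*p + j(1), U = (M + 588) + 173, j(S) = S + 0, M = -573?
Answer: 7069/1219173 ≈ 0.0057982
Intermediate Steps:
j(S) = S
U = 188 (U = (-573 + 588) + 173 = 15 + 173 = 188)
B(p) = 1 + p² (B(p) = p*p + 1 = p² + 1 = 1 + p²)
B(U)/6095865 = (1 + 188²)/6095865 = (1 + 35344)*(1/6095865) = 35345*(1/6095865) = 7069/1219173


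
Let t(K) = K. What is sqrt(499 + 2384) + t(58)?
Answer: 58 + 31*sqrt(3) ≈ 111.69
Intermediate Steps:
sqrt(499 + 2384) + t(58) = sqrt(499 + 2384) + 58 = sqrt(2883) + 58 = 31*sqrt(3) + 58 = 58 + 31*sqrt(3)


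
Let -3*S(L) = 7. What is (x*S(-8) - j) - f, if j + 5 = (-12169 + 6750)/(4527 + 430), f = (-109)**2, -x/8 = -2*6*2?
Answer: -61084649/4957 ≈ -12323.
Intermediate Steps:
S(L) = -7/3 (S(L) = -1/3*7 = -7/3)
x = 192 (x = -8*(-2*6)*2 = -(-96)*2 = -8*(-24) = 192)
f = 11881
j = -30204/4957 (j = -5 + (-12169 + 6750)/(4527 + 430) = -5 - 5419/4957 = -30204/4957 ≈ -6.0932)
(x*S(-8) - j) - f = (192*(-7/3) - 1*(-30204/4957)) - 1*11881 = (-448 + 30204/4957) - 11881 = -2190532/4957 - 11881 = -61084649/4957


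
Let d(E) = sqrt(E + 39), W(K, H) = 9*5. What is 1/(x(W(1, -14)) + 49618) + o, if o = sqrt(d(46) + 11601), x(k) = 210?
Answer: 1/49828 + sqrt(11601 + sqrt(85)) ≈ 107.75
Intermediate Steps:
W(K, H) = 45
d(E) = sqrt(39 + E)
o = sqrt(11601 + sqrt(85)) (o = sqrt(sqrt(39 + 46) + 11601) = sqrt(sqrt(85) + 11601) = sqrt(11601 + sqrt(85)) ≈ 107.75)
1/(x(W(1, -14)) + 49618) + o = 1/(210 + 49618) + sqrt(11601 + sqrt(85)) = 1/49828 + sqrt(11601 + sqrt(85))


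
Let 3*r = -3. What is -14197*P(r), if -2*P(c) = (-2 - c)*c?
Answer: 14197/2 ≈ 7098.5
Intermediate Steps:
r = -1 (r = (⅓)*(-3) = -1)
P(c) = -c*(-2 - c)/2 (P(c) = -(-2 - c)*c/2 = -c*(-2 - c)/2)
-14197*P(r) = -14197*(-1)*(2 - 1)/2 = -14197*(-1)/2 = -14197*(-½) = 14197/2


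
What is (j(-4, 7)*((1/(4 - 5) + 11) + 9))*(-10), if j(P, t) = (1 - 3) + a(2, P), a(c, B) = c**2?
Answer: -380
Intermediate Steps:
j(P, t) = 2 (j(P, t) = (1 - 3) + 2**2 = -2 + 4 = 2)
(j(-4, 7)*((1/(4 - 5) + 11) + 9))*(-10) = (2*((1/(4 - 5) + 11) + 9))*(-10) = (2*((1/(-1) + 11) + 9))*(-10) = (2*((-1 + 11) + 9))*(-10) = (2*(10 + 9))*(-10) = (2*19)*(-10) = 38*(-10) = -380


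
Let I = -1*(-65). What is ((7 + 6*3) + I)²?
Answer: 8100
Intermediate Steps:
I = 65
((7 + 6*3) + I)² = ((7 + 6*3) + 65)² = ((7 + 18) + 65)² = (25 + 65)² = 90² = 8100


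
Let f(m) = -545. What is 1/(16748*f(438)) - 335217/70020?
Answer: -12748945301/2662994805 ≈ -4.7874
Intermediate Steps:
1/(16748*f(438)) - 335217/70020 = 1/(16748*(-545)) - 335217/70020 = (1/16748)*(-1/545) - 335217*1/70020 = -1/9127660 - 111739/23340 = -12748945301/2662994805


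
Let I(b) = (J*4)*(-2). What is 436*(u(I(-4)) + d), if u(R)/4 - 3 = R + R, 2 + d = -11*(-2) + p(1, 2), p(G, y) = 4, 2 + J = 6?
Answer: -95920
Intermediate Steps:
J = 4 (J = -2 + 6 = 4)
I(b) = -32 (I(b) = (4*4)*(-2) = 16*(-2) = -32)
d = 24 (d = -2 + (-11*(-2) + 4) = -2 + (22 + 4) = -2 + 26 = 24)
u(R) = 12 + 8*R (u(R) = 12 + 4*(R + R) = 12 + 4*(2*R) = 12 + 8*R)
436*(u(I(-4)) + d) = 436*((12 + 8*(-32)) + 24) = 436*((12 - 256) + 24) = 436*(-244 + 24) = 436*(-220) = -95920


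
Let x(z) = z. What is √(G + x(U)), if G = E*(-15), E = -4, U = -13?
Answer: √47 ≈ 6.8557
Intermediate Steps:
G = 60 (G = -4*(-15) = 60)
√(G + x(U)) = √(60 - 13) = √47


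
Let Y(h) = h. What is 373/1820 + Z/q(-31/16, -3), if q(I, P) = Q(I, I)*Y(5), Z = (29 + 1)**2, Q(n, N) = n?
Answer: -5230037/56420 ≈ -92.698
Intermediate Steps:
Z = 900 (Z = 30**2 = 900)
q(I, P) = 5*I (q(I, P) = I*5 = 5*I)
373/1820 + Z/q(-31/16, -3) = 373/1820 + 900/((5*(-31/16))) = 373/1820 + 900/(-155/16) = 373/1820 + 900*(-16/155) = 373/1820 - 2880/31 = -5230037/56420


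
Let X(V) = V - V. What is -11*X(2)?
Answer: 0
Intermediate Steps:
X(V) = 0
-11*X(2) = -11*0 = 0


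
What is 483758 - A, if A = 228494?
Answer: 255264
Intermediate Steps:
483758 - A = 483758 - 1*228494 = 483758 - 228494 = 255264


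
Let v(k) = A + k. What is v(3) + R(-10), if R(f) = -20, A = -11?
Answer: -28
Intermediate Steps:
v(k) = -11 + k
v(3) + R(-10) = (-11 + 3) - 20 = -8 - 20 = -28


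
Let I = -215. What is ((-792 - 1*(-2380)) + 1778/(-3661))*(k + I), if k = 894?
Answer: 563753330/523 ≈ 1.0779e+6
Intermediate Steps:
((-792 - 1*(-2380)) + 1778/(-3661))*(k + I) = ((-792 - 1*(-2380)) + 1778/(-3661))*(894 - 215) = ((-792 + 2380) + 1778*(-1/3661))*679 = (1588 - 254/523)*679 = (830270/523)*679 = 563753330/523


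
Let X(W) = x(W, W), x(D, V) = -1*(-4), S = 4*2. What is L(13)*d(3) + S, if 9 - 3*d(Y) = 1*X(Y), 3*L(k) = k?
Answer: 137/9 ≈ 15.222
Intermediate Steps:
L(k) = k/3
S = 8
x(D, V) = 4
X(W) = 4
d(Y) = 5/3 (d(Y) = 3 - 4/3 = 5/3)
L(13)*d(3) + S = ((⅓)*13)*(5/3) + 8 = (13/3)*(5/3) + 8 = 65/9 + 8 = 137/9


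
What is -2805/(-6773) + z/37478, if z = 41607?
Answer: 386930001/253838494 ≈ 1.5243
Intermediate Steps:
-2805/(-6773) + z/37478 = -2805/(-6773) + 41607/37478 = -2805*(-1/6773) + 41607*(1/37478) = 2805/6773 + 41607/37478 = 386930001/253838494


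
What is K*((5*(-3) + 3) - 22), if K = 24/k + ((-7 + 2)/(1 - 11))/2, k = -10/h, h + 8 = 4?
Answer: -3349/10 ≈ -334.90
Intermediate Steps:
h = -4 (h = -8 + 4 = -4)
k = 5/2 (k = -10/(-4) = -10*(-¼) = 5/2 ≈ 2.5000)
K = 197/20 (K = 24/(5/2) + ((-7 + 2)/(1 - 11))/2 = 24*(⅖) - 5/(-10)*(½) = 48/5 - 5*(-⅒)*(½) = 48/5 + (½)*(½) = 48/5 + ¼ = 197/20 ≈ 9.8500)
K*((5*(-3) + 3) - 22) = 197*((5*(-3) + 3) - 22)/20 = 197*((-15 + 3) - 22)/20 = 197*(-12 - 22)/20 = (197/20)*(-34) = -3349/10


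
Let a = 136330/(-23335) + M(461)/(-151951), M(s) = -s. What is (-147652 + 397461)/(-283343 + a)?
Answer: -177153380584453/200938335929210 ≈ -0.88163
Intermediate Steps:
a = -4140944479/709155317 (a = 136330/(-23335) - 1*461/(-151951) = 136330*(-1/23335) - 461*(-1/151951) = -27266/4667 + 461/151951 = -4140944479/709155317 ≈ -5.8393)
(-147652 + 397461)/(-283343 + a) = (-147652 + 397461)/(-283343 - 4140944479/709155317) = 249809/(-200938335929210/709155317) = 249809*(-709155317/200938335929210) = -177153380584453/200938335929210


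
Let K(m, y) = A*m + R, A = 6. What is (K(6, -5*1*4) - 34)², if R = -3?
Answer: 1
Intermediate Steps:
K(m, y) = -3 + 6*m (K(m, y) = 6*m - 3 = -3 + 6*m)
(K(6, -5*1*4) - 34)² = ((-3 + 6*6) - 34)² = ((-3 + 36) - 34)² = (33 - 34)² = (-1)² = 1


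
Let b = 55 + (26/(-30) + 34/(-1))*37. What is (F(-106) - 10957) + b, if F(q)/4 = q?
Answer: -189241/15 ≈ -12616.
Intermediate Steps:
F(q) = 4*q
b = -18526/15 (b = 55 + (26*(-1/30) + 34*(-1))*37 = 55 + (-13/15 - 34)*37 = 55 - 523/15*37 = 55 - 19351/15 = -18526/15 ≈ -1235.1)
(F(-106) - 10957) + b = (4*(-106) - 10957) - 18526/15 = (-424 - 10957) - 18526/15 = -11381 - 18526/15 = -189241/15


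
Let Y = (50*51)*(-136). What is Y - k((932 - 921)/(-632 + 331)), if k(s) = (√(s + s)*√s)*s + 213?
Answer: -347013 - 121*√2/90601 ≈ -3.4701e+5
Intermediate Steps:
Y = -346800 (Y = 2550*(-136) = -346800)
k(s) = 213 + √2*s² (k(s) = (√(2*s)*√s)*s + 213 = ((√2*√s)*√s)*s + 213 = (s*√2)*s + 213 = √2*s² + 213 = 213 + √2*s²)
Y - k((932 - 921)/(-632 + 331)) = -346800 - (213 + √2*((932 - 921)/(-632 + 331))²) = -346800 - (213 + √2*(11/(-301))²) = -346800 - (213 + √2*(11*(-1/301))²) = -346800 - (213 + √2*(-11/301)²) = -346800 - (213 + √2*(121/90601)) = -346800 - (213 + 121*√2/90601) = -346800 + (-213 - 121*√2/90601) = -347013 - 121*√2/90601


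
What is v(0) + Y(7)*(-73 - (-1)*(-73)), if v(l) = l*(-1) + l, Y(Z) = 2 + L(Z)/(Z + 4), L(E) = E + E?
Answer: -5256/11 ≈ -477.82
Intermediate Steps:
L(E) = 2*E
Y(Z) = 2 + 2*Z/(4 + Z) (Y(Z) = 2 + (2*Z)/(Z + 4) = 2 + (2*Z)/(4 + Z) = 2 + 2*Z/(4 + Z))
v(l) = 0 (v(l) = -l + l = 0)
v(0) + Y(7)*(-73 - (-1)*(-73)) = 0 + (4*(2 + 7)/(4 + 7))*(-73 - (-1)*(-73)) = 0 + (4*9/11)*(-73 - 1*73) = 0 + (4*(1/11)*9)*(-73 - 73) = 0 + (36/11)*(-146) = 0 - 5256/11 = -5256/11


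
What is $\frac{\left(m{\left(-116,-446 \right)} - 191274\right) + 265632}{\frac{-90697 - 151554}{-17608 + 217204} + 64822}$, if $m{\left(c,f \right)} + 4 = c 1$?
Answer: $\frac{14817607848}{12937969661} \approx 1.1453$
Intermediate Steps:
$m{\left(c,f \right)} = -4 + c$ ($m{\left(c,f \right)} = -4 + c 1 = -4 + c$)
$\frac{\left(m{\left(-116,-446 \right)} - 191274\right) + 265632}{\frac{-90697 - 151554}{-17608 + 217204} + 64822} = \frac{\left(\left(-4 - 116\right) - 191274\right) + 265632}{\frac{-90697 - 151554}{-17608 + 217204} + 64822} = \frac{\left(-120 - 191274\right) + 265632}{- \frac{242251}{199596} + 64822} = \frac{-191394 + 265632}{\left(-242251\right) \frac{1}{199596} + 64822} = \frac{74238}{- \frac{242251}{199596} + 64822} = \frac{74238}{\frac{12937969661}{199596}} = 74238 \cdot \frac{199596}{12937969661} = \frac{14817607848}{12937969661}$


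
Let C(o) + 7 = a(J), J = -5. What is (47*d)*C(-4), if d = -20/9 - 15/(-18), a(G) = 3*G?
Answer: 12925/9 ≈ 1436.1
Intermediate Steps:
C(o) = -22 (C(o) = -7 + 3*(-5) = -7 - 15 = -22)
d = -25/18 (d = -20*1/9 - 15*(-1/18) = -20/9 + 5/6 = -25/18 ≈ -1.3889)
(47*d)*C(-4) = (47*(-25/18))*(-22) = -1175/18*(-22) = 12925/9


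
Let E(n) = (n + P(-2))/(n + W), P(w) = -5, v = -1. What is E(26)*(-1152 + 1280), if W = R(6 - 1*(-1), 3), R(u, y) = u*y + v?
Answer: 1344/23 ≈ 58.435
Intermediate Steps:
R(u, y) = -1 + u*y (R(u, y) = u*y - 1 = -1 + u*y)
W = 20 (W = -1 + (6 - 1*(-1))*3 = -1 + (6 + 1)*3 = -1 + 7*3 = -1 + 21 = 20)
E(n) = (-5 + n)/(20 + n) (E(n) = (n - 5)/(n + 20) = (-5 + n)/(20 + n))
E(26)*(-1152 + 1280) = ((-5 + 26)/(20 + 26))*(-1152 + 1280) = (21/46)*128 = 1344/23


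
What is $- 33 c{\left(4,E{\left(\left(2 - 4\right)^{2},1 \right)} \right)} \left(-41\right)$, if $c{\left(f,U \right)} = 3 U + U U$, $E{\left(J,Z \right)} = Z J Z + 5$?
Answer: $146124$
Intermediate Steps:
$E{\left(J,Z \right)} = 5 + J Z^{2}$ ($E{\left(J,Z \right)} = J Z Z + 5 = J Z^{2} + 5 = 5 + J Z^{2}$)
$c{\left(f,U \right)} = U^{2} + 3 U$ ($c{\left(f,U \right)} = 3 U + U^{2} = U^{2} + 3 U$)
$- 33 c{\left(4,E{\left(\left(2 - 4\right)^{2},1 \right)} \right)} \left(-41\right) = - 33 \left(5 + \left(2 - 4\right)^{2} \cdot 1^{2}\right) \left(3 + \left(5 + \left(2 - 4\right)^{2} \cdot 1^{2}\right)\right) \left(-41\right) = - 33 \left(5 + \left(-2\right)^{2} \cdot 1\right) \left(3 + \left(5 + \left(-2\right)^{2} \cdot 1\right)\right) \left(-41\right) = - 33 \left(5 + 4 \cdot 1\right) \left(3 + \left(5 + 4 \cdot 1\right)\right) \left(-41\right) = - 33 \left(5 + 4\right) \left(3 + \left(5 + 4\right)\right) \left(-41\right) = - 33 \cdot 9 \left(3 + 9\right) \left(-41\right) = - 33 \cdot 9 \cdot 12 \left(-41\right) = \left(-33\right) 108 \left(-41\right) = \left(-3564\right) \left(-41\right) = 146124$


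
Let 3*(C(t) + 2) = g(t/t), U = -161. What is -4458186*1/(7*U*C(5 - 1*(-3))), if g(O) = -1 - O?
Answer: -6687279/4508 ≈ -1483.4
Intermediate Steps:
C(t) = -8/3 (C(t) = -2 + (-1 - t/t)/3 = -2 + (-1 - 1*1)/3 = -2 + (-1 - 1)/3 = -2 + (⅓)*(-2) = -2 - ⅔ = -8/3)
-4458186*1/(7*U*C(5 - 1*(-3))) = -4458186/(-161*7*(-8/3)) = -4458186/((-1127*(-8/3))) = -4458186/9016/3 = -4458186*3/9016 = -6687279/4508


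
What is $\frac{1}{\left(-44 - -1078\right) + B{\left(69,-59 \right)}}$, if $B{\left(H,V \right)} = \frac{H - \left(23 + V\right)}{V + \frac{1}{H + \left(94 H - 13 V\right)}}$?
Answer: $\frac{143999}{148638696} \approx 0.00096879$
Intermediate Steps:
$B{\left(H,V \right)} = \frac{-23 + H - V}{V + \frac{1}{- 13 V + 95 H}}$ ($B{\left(H,V \right)} = \frac{-23 + H - V}{V + \frac{1}{H + \left(- 13 V + 94 H\right)}} = \frac{-23 + H - V}{V + \frac{1}{- 13 V + 95 H}}$)
$\frac{1}{\left(-44 - -1078\right) + B{\left(69,-59 \right)}} = \frac{1}{\left(-44 - -1078\right) + \frac{\left(-2185\right) 69 + 13 \left(-59\right)^{2} + 95 \cdot 69^{2} + 299 \left(-59\right) - 7452 \left(-59\right)}{1 - 13 \left(-59\right)^{2} + 95 \cdot 69 \left(-59\right)}} = \frac{1}{\left(-44 + 1078\right) + \frac{-150765 + 13 \cdot 3481 + 95 \cdot 4761 - 17641 + 439668}{1 - 45253 - 386745}} = \frac{1}{1034 + \frac{-150765 + 45253 + 452295 - 17641 + 439668}{1 - 45253 - 386745}} = \frac{1}{1034 + \frac{1}{-431997} \cdot 768810} = \frac{1}{1034 - \frac{256270}{143999}} = \frac{1}{\frac{148638696}{143999}} = \frac{143999}{148638696}$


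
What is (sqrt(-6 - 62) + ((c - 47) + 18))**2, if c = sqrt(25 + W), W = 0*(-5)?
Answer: 508 - 96*I*sqrt(17) ≈ 508.0 - 395.82*I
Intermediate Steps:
W = 0
c = 5 (c = sqrt(25 + 0) = sqrt(25) = 5)
(sqrt(-6 - 62) + ((c - 47) + 18))**2 = (sqrt(-6 - 62) + ((5 - 47) + 18))**2 = (sqrt(-68) + (-42 + 18))**2 = (2*I*sqrt(17) - 24)**2 = (-24 + 2*I*sqrt(17))**2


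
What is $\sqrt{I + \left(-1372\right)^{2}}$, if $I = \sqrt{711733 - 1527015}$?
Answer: $\sqrt{1882384 + i \sqrt{815282}} \approx 1372.0 + 0.329 i$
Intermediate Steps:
$I = i \sqrt{815282}$ ($I = \sqrt{-815282} = i \sqrt{815282} \approx 902.93 i$)
$\sqrt{I + \left(-1372\right)^{2}} = \sqrt{i \sqrt{815282} + \left(-1372\right)^{2}} = \sqrt{i \sqrt{815282} + 1882384} = \sqrt{1882384 + i \sqrt{815282}}$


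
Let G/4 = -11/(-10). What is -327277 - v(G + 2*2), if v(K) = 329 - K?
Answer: -1637988/5 ≈ -3.2760e+5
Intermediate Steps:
G = 22/5 (G = 4*(-11/(-10)) = 4*(-11*(-⅒)) = 4*(11/10) = 22/5 ≈ 4.4000)
-327277 - v(G + 2*2) = -327277 - (329 - (22/5 + 2*2)) = -327277 - (329 - (22/5 + 4)) = -327277 - (329 - 1*42/5) = -327277 - (329 - 42/5) = -327277 - 1*1603/5 = -327277 - 1603/5 = -1637988/5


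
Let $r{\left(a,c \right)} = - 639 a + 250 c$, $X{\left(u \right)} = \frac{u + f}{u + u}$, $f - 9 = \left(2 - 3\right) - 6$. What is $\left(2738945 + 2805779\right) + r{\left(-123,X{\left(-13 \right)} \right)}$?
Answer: $\frac{73104548}{13} \approx 5.6234 \cdot 10^{6}$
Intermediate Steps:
$f = 2$ ($f = 9 + \left(\left(2 - 3\right) - 6\right) = 9 - 7 = 2$)
$X{\left(u \right)} = \frac{2 + u}{2 u}$ ($X{\left(u \right)} = \frac{u + 2}{u + u} = \frac{2 + u}{2 u}$)
$\left(2738945 + 2805779\right) + r{\left(-123,X{\left(-13 \right)} \right)} = \left(2738945 + 2805779\right) + \left(\left(-639\right) \left(-123\right) + 250 \frac{2 - 13}{2 \left(-13\right)}\right) = 5544724 + \left(78597 + 250 \cdot \frac{1}{2} \left(- \frac{1}{13}\right) \left(-11\right)\right) = 5544724 + \left(78597 + 250 \cdot \frac{11}{26}\right) = 5544724 + \left(78597 + \frac{1375}{13}\right) = 5544724 + \frac{1023136}{13} = \frac{73104548}{13}$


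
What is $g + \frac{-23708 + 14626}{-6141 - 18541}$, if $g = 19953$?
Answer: $\frac{246244514}{12341} \approx 19953.0$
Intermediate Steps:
$g + \frac{-23708 + 14626}{-6141 - 18541} = 19953 + \frac{-23708 + 14626}{-6141 - 18541} = 19953 - \frac{9082}{-24682} = 19953 - - \frac{4541}{12341} = 19953 + \frac{4541}{12341} = \frac{246244514}{12341}$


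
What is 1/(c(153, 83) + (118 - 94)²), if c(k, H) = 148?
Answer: 1/724 ≈ 0.0013812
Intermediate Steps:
1/(c(153, 83) + (118 - 94)²) = 1/(148 + (118 - 94)²) = 1/(148 + 24²) = 1/(148 + 576) = 1/724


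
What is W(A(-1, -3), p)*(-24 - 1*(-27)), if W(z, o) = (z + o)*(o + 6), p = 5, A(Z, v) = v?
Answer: 66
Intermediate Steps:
W(z, o) = (6 + o)*(o + z) (W(z, o) = (o + z)*(6 + o) = (6 + o)*(o + z))
W(A(-1, -3), p)*(-24 - 1*(-27)) = (5² + 6*5 + 6*(-3) + 5*(-3))*(-24 - 1*(-27)) = (25 + 30 - 18 - 15)*(-24 + 27) = 22*3 = 66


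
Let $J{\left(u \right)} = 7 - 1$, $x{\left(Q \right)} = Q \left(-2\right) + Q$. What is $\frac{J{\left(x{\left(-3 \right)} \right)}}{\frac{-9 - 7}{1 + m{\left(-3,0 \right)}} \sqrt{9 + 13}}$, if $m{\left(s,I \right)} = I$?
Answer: $- \frac{3 \sqrt{22}}{176} \approx -0.07995$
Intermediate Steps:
$x{\left(Q \right)} = - Q$ ($x{\left(Q \right)} = - 2 Q + Q = - Q$)
$J{\left(u \right)} = 6$
$\frac{J{\left(x{\left(-3 \right)} \right)}}{\frac{-9 - 7}{1 + m{\left(-3,0 \right)}} \sqrt{9 + 13}} = \frac{6}{\frac{-9 - 7}{1 + 0} \sqrt{9 + 13}} = \frac{6}{- \frac{16}{1} \sqrt{22}} = \frac{6}{\left(-16\right) 1 \sqrt{22}} = \frac{6}{\left(-16\right) \sqrt{22}} = 6 \left(- \frac{\sqrt{22}}{352}\right) = - \frac{3 \sqrt{22}}{176}$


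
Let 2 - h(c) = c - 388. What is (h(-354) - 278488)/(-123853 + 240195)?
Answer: -138872/58171 ≈ -2.3873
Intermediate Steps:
h(c) = 390 - c (h(c) = 2 - (c - 388) = 2 - (-388 + c) = 2 + (388 - c) = 390 - c)
(h(-354) - 278488)/(-123853 + 240195) = ((390 - 1*(-354)) - 278488)/(-123853 + 240195) = ((390 + 354) - 278488)/116342 = (744 - 278488)*(1/116342) = -277744*1/116342 = -138872/58171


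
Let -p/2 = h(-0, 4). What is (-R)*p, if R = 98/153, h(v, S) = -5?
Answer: -980/153 ≈ -6.4052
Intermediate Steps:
p = 10 (p = -2*(-5) = 10)
R = 98/153 (R = 98*(1/153) = 98/153 ≈ 0.64052)
(-R)*p = -1*98/153*10 = -98/153*10 = -980/153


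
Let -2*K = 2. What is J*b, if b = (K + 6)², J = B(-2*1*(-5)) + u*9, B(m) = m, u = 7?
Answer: 1825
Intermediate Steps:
K = -1 (K = -½*2 = -1)
J = 73 (J = -2*1*(-5) + 7*9 = -2*(-5) + 63 = 10 + 63 = 73)
b = 25 (b = (-1 + 6)² = 5² = 25)
J*b = 73*25 = 1825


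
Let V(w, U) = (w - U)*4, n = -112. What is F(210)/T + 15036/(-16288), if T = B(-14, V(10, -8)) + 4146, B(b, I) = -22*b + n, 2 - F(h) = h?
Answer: -660329/680024 ≈ -0.97104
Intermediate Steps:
F(h) = 2 - h
V(w, U) = -4*U + 4*w
B(b, I) = -112 - 22*b (B(b, I) = -22*b - 112 = -112 - 22*b)
T = 4342 (T = (-112 - 22*(-14)) + 4146 = (-112 + 308) + 4146 = 196 + 4146 = 4342)
F(210)/T + 15036/(-16288) = (2 - 1*210)/4342 + 15036/(-16288) = (2 - 210)*(1/4342) + 15036*(-1/16288) = -208*1/4342 - 3759/4072 = -8/167 - 3759/4072 = -660329/680024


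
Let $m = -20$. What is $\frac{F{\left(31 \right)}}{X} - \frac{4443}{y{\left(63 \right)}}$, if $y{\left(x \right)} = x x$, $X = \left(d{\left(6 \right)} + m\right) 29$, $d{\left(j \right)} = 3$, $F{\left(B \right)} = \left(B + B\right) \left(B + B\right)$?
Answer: $- \frac{5815745}{652239} \approx -8.9166$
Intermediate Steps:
$F{\left(B \right)} = 4 B^{2}$ ($F{\left(B \right)} = 2 B 2 B = 4 B^{2}$)
$X = -493$ ($X = \left(3 - 20\right) 29 = \left(-17\right) 29 = -493$)
$y{\left(x \right)} = x^{2}$
$\frac{F{\left(31 \right)}}{X} - \frac{4443}{y{\left(63 \right)}} = \frac{4 \cdot 31^{2}}{-493} - \frac{4443}{63^{2}} = 4 \cdot 961 \left(- \frac{1}{493}\right) - \frac{4443}{3969} = 3844 \left(- \frac{1}{493}\right) - \frac{1481}{1323} = - \frac{3844}{493} - \frac{1481}{1323} = - \frac{5815745}{652239}$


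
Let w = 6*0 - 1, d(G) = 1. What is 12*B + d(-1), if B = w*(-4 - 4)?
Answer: 97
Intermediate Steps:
w = -1 (w = 0 - 1 = -1)
B = 8 (B = -(-4 - 4) = -1*(-8) = 8)
12*B + d(-1) = 12*8 + 1 = 96 + 1 = 97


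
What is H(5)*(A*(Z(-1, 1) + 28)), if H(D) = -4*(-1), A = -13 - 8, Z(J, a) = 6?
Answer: -2856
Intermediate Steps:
A = -21
H(D) = 4
H(5)*(A*(Z(-1, 1) + 28)) = 4*(-21*(6 + 28)) = 4*(-21*34) = 4*(-714) = -2856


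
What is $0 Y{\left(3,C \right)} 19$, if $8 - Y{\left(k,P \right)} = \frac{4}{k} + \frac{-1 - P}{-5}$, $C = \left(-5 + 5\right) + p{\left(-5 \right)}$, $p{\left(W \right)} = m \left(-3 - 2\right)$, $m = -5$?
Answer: $0$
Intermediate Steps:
$p{\left(W \right)} = 25$ ($p{\left(W \right)} = - 5 \left(-3 - 2\right) = \left(-5\right) \left(-5\right) = 25$)
$C = 25$ ($C = \left(-5 + 5\right) + 25 = 0 + 25 = 25$)
$Y{\left(k,P \right)} = \frac{39}{5} - \frac{4}{k} - \frac{P}{5}$ ($Y{\left(k,P \right)} = 8 - \left(\frac{4}{k} + \frac{-1 - P}{-5}\right) = 8 - \left(\frac{4}{k} + \left(-1 - P\right) \left(- \frac{1}{5}\right)\right) = 8 - \left(\frac{4}{k} + \left(\frac{1}{5} + \frac{P}{5}\right)\right) = 8 - \left(\frac{1}{5} + \frac{4}{k} + \frac{P}{5}\right) = \frac{39}{5} - \frac{4}{k} - \frac{P}{5}$)
$0 Y{\left(3,C \right)} 19 = 0 \left(\frac{39}{5} - \frac{4}{3} - 5\right) 19 = 0 \cdot \frac{22}{15} \cdot 19 = 0 \cdot 19 = 0$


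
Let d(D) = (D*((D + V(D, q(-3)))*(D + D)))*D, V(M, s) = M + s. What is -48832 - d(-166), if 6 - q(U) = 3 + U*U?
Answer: -3092272928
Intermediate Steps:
q(U) = 3 - U**2 (q(U) = 6 - (3 + U*U) = 6 - (3 + U**2) = 6 + (-3 - U**2) = 3 - U**2)
d(D) = 2*D**3*(-6 + 2*D) (d(D) = (D*((D + (D + (3 - 1*(-3)**2)))*(D + D)))*D = (D*((D + (D + (3 - 1*9)))*(2*D)))*D = (D*((D + (D + (3 - 9)))*(2*D)))*D = (D*((D + (D - 6))*(2*D)))*D = (D*((D + (-6 + D))*(2*D)))*D = (D*((-6 + 2*D)*(2*D)))*D = (D*(2*D*(-6 + 2*D)))*D = (2*D**2*(-6 + 2*D))*D = 2*D**3*(-6 + 2*D))
-48832 - d(-166) = -48832 - 4*(-166)**3*(-3 - 166) = -48832 - 4*(-4574296)*(-169) = -48832 - 1*3092224096 = -48832 - 3092224096 = -3092272928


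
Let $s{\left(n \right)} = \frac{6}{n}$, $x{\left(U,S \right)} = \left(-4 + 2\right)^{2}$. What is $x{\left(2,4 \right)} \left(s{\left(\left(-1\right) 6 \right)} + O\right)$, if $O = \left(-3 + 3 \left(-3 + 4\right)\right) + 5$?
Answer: $16$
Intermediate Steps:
$x{\left(U,S \right)} = 4$ ($x{\left(U,S \right)} = \left(-2\right)^{2} = 4$)
$O = 5$ ($O = \left(-3 + 3 \cdot 1\right) + 5 = \left(-3 + 3\right) + 5 = 0 + 5 = 5$)
$x{\left(2,4 \right)} \left(s{\left(\left(-1\right) 6 \right)} + O\right) = 4 \left(\frac{6}{\left(-1\right) 6} + 5\right) = 4 \left(\frac{6}{-6} + 5\right) = 4 \left(6 \left(- \frac{1}{6}\right) + 5\right) = 4 \left(-1 + 5\right) = 4 \cdot 4 = 16$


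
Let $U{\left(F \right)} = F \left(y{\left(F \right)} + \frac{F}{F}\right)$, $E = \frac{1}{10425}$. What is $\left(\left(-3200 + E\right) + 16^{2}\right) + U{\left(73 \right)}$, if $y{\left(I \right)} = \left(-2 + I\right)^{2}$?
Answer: $\frac{3806396851}{10425} \approx 3.6512 \cdot 10^{5}$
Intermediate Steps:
$E = \frac{1}{10425} \approx 9.5923 \cdot 10^{-5}$
$U{\left(F \right)} = F \left(1 + \left(-2 + F\right)^{2}\right)$ ($U{\left(F \right)} = F \left(\left(-2 + F\right)^{2} + \frac{F}{F}\right) = F \left(\left(-2 + F\right)^{2} + 1\right) = F \left(1 + \left(-2 + F\right)^{2}\right)$)
$\left(\left(-3200 + E\right) + 16^{2}\right) + U{\left(73 \right)} = \left(\left(-3200 + \frac{1}{10425}\right) + 16^{2}\right) + 73 \left(1 + \left(-2 + 73\right)^{2}\right) = \left(- \frac{33359999}{10425} + 256\right) + 73 \left(1 + 71^{2}\right) = - \frac{30691199}{10425} + 73 \left(1 + 5041\right) = - \frac{30691199}{10425} + 73 \cdot 5042 = - \frac{30691199}{10425} + 368066 = \frac{3806396851}{10425}$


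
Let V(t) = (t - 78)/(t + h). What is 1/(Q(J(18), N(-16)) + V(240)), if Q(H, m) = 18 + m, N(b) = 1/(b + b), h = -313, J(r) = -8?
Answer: 2336/36791 ≈ 0.063494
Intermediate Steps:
V(t) = (-78 + t)/(-313 + t) (V(t) = (t - 78)/(t - 313) = (-78 + t)/(-313 + t))
N(b) = 1/(2*b)
1/(Q(J(18), N(-16)) + V(240)) = 1/((18 + (½)/(-16)) + (-78 + 240)/(-313 + 240)) = 1/((18 + (½)*(-1/16)) + 162/(-73)) = 1/((18 - 1/32) - 1/73*162) = 1/(575/32 - 162/73) = 1/(36791/2336) = 2336/36791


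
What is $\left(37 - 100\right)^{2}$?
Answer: $3969$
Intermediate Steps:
$\left(37 - 100\right)^{2} = \left(-63\right)^{2} = 3969$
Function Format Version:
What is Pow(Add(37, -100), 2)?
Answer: 3969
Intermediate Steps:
Pow(Add(37, -100), 2) = Pow(-63, 2) = 3969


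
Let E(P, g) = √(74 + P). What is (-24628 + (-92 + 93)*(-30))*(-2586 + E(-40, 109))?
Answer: 63765588 - 24658*√34 ≈ 6.3622e+7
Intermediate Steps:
(-24628 + (-92 + 93)*(-30))*(-2586 + E(-40, 109)) = (-24628 + (-92 + 93)*(-30))*(-2586 + √(74 - 40)) = (-24628 + 1*(-30))*(-2586 + √34) = (-24628 - 30)*(-2586 + √34) = -24658*(-2586 + √34) = 63765588 - 24658*√34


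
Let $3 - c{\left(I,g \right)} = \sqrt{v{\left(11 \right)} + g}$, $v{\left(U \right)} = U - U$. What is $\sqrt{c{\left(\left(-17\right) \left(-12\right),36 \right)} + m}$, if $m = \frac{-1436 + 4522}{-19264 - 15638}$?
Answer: $\frac{2 i \sqrt{26126086}}{5817} \approx 1.7574 i$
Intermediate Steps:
$m = - \frac{1543}{17451}$ ($m = \frac{3086}{-34902} = 3086 \left(- \frac{1}{34902}\right) = - \frac{1543}{17451} \approx -0.088419$)
$v{\left(U \right)} = 0$
$c{\left(I,g \right)} = 3 - \sqrt{g}$ ($c{\left(I,g \right)} = 3 - \sqrt{0 + g} = 3 - \sqrt{g}$)
$\sqrt{c{\left(\left(-17\right) \left(-12\right),36 \right)} + m} = \sqrt{\left(3 - \sqrt{36}\right) - \frac{1543}{17451}} = \sqrt{\left(3 - 6\right) - \frac{1543}{17451}} = \sqrt{-3 - \frac{1543}{17451}} = \sqrt{- \frac{53896}{17451}} = \frac{2 i \sqrt{26126086}}{5817}$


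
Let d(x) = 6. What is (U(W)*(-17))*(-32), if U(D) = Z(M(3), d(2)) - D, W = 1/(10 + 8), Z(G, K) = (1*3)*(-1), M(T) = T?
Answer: -14960/9 ≈ -1662.2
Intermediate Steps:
Z(G, K) = -3 (Z(G, K) = 3*(-1) = -3)
W = 1/18 ≈ 0.055556
U(D) = -3 - D
(U(W)*(-17))*(-32) = ((-3 - 1*1/18)*(-17))*(-32) = ((-3 - 1/18)*(-17))*(-32) = -55/18*(-17)*(-32) = (935/18)*(-32) = -14960/9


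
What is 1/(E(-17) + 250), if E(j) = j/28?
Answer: 28/6983 ≈ 0.0040097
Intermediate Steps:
E(j) = j/28 (E(j) = j*(1/28) = j/28)
1/(E(-17) + 250) = 1/((1/28)*(-17) + 250) = 1/(-17/28 + 250) = 1/(6983/28) = 28/6983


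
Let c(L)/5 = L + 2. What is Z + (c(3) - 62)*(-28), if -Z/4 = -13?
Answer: 1088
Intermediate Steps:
Z = 52 (Z = -4*(-13) = 52)
c(L) = 10 + 5*L (c(L) = 5*(L + 2) = 5*(2 + L) = 10 + 5*L)
Z + (c(3) - 62)*(-28) = 52 + ((10 + 5*3) - 62)*(-28) = 52 + ((10 + 15) - 62)*(-28) = 52 + (25 - 62)*(-28) = 52 - 37*(-28) = 52 + 1036 = 1088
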